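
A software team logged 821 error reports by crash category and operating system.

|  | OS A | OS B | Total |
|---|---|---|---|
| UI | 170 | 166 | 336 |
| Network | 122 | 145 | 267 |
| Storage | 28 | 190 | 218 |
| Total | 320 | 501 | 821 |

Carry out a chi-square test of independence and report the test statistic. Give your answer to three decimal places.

86.726

Grand total N = 821.
Expected counts (row total × column total / N):
  UI, OS A: 336×320/821 = 130.9622
  UI, OS B: 336×501/821 = 205.0378
  Network, OS A: 267×320/821 = 104.0682
  Network, OS B: 267×501/821 = 162.9318
  Storage, OS A: 218×320/821 = 84.9695
  Storage, OS B: 218×501/821 = 133.0305
Contributions (O − E)²/E:
  (170 − 130.9622)²/130.9622 = 11.6366
  (166 − 205.0378)²/205.0378 = 7.4325
  (122 − 104.0682)²/104.0682 = 3.0898
  (145 − 162.9318)²/162.9318 = 1.9735
  (28 − 84.9695)²/84.9695 = 38.1963
  (190 − 133.0305)²/133.0305 = 24.3968
χ² = 11.6366 + 7.4325 + 3.0898 + 1.9735 + 38.1963 + 24.3968 = 86.726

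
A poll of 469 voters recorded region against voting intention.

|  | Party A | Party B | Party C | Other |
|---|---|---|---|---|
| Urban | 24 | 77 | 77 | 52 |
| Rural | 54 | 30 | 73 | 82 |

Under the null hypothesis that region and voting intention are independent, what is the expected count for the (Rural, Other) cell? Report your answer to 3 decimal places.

68.286

Row total (Rural) = 239; column total (Other) = 134; grand total N = 469.
Expected count = (row total × column total) / N = 239 × 134 / 469 = 68.286.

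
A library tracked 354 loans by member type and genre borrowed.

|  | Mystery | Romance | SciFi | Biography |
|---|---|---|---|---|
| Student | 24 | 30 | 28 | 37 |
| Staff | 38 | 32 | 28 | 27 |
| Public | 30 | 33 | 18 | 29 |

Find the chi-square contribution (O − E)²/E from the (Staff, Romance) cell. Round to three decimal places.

0.071

Row total (Staff) = 125; column total (Romance) = 95; N = 354.
Expected count E = 125 × 95 / 354 = 33.5452.
Contribution = (O − E)²/E = (32 − 33.5452)² / 33.5452 = 0.071.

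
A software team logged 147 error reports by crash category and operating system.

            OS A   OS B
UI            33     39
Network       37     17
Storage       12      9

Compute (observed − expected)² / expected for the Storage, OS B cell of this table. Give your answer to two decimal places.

Row total (Storage) = 21; column total (OS B) = 65; N = 147.
Expected count E = 21 × 65 / 147 = 9.286.
Contribution = (O − E)²/E = (9 − 9.286)² / 9.286 = 0.01.

0.01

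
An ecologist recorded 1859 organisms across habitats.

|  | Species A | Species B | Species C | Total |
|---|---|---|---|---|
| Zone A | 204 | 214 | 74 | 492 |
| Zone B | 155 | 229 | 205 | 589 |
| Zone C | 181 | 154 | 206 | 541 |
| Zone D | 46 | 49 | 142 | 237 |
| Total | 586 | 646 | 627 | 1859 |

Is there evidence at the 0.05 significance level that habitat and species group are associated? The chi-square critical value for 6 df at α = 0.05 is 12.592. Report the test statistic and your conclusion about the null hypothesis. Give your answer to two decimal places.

167.91; reject H₀

Grand total N = 1859.
Expected counts (row total × column total / N):
  Zone A, Species A: 492×586/1859 = 155.0898
  Zone A, Species B: 492×646/1859 = 170.9693
  Zone A, Species C: 492×627/1859 = 165.9408
  Zone B, Species A: 589×586/1859 = 185.6665
  Zone B, Species B: 589×646/1859 = 204.6767
  Zone B, Species C: 589×627/1859 = 198.6568
  Zone C, Species A: 541×586/1859 = 170.5358
  Zone C, Species B: 541×646/1859 = 187.9968
  Zone C, Species C: 541×627/1859 = 182.4675
  Zone D, Species A: 237×586/1859 = 74.7079
  Zone D, Species B: 237×646/1859 = 82.3572
  Zone D, Species C: 237×627/1859 = 79.9349
Contributions (O − E)²/E:
  (204 − 155.0898)²/155.0898 = 15.4247
  (214 − 170.9693)²/170.9693 = 10.8303
  (74 − 165.9408)²/165.9408 = 50.9405
  (155 − 185.6665)²/185.6665 = 5.0652
  (229 − 204.6767)²/204.6767 = 2.8905
  (205 − 198.6568)²/198.6568 = 0.2025
  (181 − 170.5358)²/170.5358 = 0.6421
  (154 − 187.9968)²/187.9968 = 6.1479
  (206 − 182.4675)²/182.4675 = 3.0349
  (46 − 74.7079)²/74.7079 = 11.0315
  (49 − 82.3572)²/82.3572 = 13.5107
  (142 − 79.9349)²/79.9349 = 48.1902
χ² = 15.4247 + 10.8303 + 50.9405 + 5.0652 + 2.8905 + 0.2025 + 0.6421 + 6.1479 + 3.0349 + 11.0315 + 13.5107 + 48.1902 = 167.91
df = (4−1)(3−1) = 6. Since 167.91 > 12.592, reject the null hypothesis of independence at α = 0.05.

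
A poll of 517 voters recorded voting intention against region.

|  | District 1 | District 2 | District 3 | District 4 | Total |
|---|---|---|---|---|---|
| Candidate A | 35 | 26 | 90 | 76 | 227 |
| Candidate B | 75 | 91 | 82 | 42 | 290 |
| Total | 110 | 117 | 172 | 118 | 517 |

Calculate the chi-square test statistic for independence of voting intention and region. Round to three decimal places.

53.949

Grand total N = 517.
Expected counts (row total × column total / N):
  Candidate A, District 1: 227×110/517 = 48.2979
  Candidate A, District 2: 227×117/517 = 51.3714
  Candidate A, District 3: 227×172/517 = 75.5203
  Candidate A, District 4: 227×118/517 = 51.8104
  Candidate B, District 1: 290×110/517 = 61.7021
  Candidate B, District 2: 290×117/517 = 65.6286
  Candidate B, District 3: 290×172/517 = 96.4797
  Candidate B, District 4: 290×118/517 = 66.1896
Contributions (O − E)²/E:
  (35 − 48.2979)²/48.2979 = 3.6613
  (26 − 51.3714)²/51.3714 = 12.5305
  (90 − 75.5203)²/75.5203 = 2.7762
  (76 − 51.8104)²/51.8104 = 11.2938
  (75 − 61.7021)²/61.7021 = 2.8659
  (91 − 65.6286)²/65.6286 = 9.8083
  (82 − 96.4797)²/96.4797 = 2.1731
  (42 − 66.1896)²/66.1896 = 8.8403
χ² = 3.6613 + 12.5305 + 2.7762 + 11.2938 + 2.8659 + 9.8083 + 2.1731 + 8.8403 = 53.949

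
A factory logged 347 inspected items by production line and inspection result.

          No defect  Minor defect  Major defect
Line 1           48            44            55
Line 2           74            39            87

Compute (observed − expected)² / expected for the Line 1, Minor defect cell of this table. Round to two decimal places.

Row total (Line 1) = 147; column total (Minor defect) = 83; N = 347.
Expected count E = 147 × 83 / 347 = 35.161.
Contribution = (O − E)²/E = (44 − 35.161)² / 35.161 = 2.22.

2.22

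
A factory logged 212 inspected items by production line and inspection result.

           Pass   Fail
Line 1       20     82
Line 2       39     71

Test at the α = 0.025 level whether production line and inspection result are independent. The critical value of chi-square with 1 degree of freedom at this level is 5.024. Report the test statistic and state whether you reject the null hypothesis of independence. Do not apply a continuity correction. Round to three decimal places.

Row totals: 102, 110. Column totals: 59, 153. Grand total N = 212.
Expected counts (row total × column total / N):
  Line 1, Pass: 102×59/212 = 28.3868
  Line 1, Fail: 102×153/212 = 73.6132
  Line 2, Pass: 110×59/212 = 30.6132
  Line 2, Fail: 110×153/212 = 79.3868
Contributions (O − E)²/E:
  (20 − 28.3868)²/28.3868 = 2.4779
  (82 − 73.6132)²/73.6132 = 0.9555
  (39 − 30.6132)²/30.6132 = 2.2976
  (71 − 79.3868)²/79.3868 = 0.8860
χ² = 2.4779 + 0.9555 + 2.2976 + 0.8860 = 6.617
df = (2−1)(2−1) = 1. Since 6.617 > 5.024, reject the null hypothesis of independence at α = 0.025.

6.617; reject H₀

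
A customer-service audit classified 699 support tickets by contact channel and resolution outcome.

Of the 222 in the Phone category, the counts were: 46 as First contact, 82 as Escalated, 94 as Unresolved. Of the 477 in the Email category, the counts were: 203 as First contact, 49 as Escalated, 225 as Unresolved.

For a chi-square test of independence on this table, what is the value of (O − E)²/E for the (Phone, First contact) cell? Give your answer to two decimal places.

Row total (Phone) = 222; column total (First contact) = 249; N = 699.
Expected count E = 222 × 249 / 699 = 79.082.
Contribution = (O − E)²/E = (46 − 79.082)² / 79.082 = 13.84.

13.84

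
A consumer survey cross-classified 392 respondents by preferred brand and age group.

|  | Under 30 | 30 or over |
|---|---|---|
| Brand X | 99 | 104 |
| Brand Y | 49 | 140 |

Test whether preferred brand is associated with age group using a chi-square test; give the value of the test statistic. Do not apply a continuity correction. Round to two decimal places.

Row totals: 203, 189. Column totals: 148, 244. Grand total N = 392.
Expected counts (row total × column total / N):
  Brand X, Under 30: 203×148/392 = 76.643
  Brand X, 30 or over: 203×244/392 = 126.357
  Brand Y, Under 30: 189×148/392 = 71.357
  Brand Y, 30 or over: 189×244/392 = 117.643
Contributions (O − E)²/E:
  (99 − 76.643)²/76.643 = 6.5216
  (104 − 126.357)²/126.357 = 3.9557
  (49 − 71.357)²/71.357 = 7.0047
  (140 − 117.643)²/117.643 = 4.2487
χ² = 6.5216 + 3.9557 + 7.0047 + 4.2487 = 21.73

21.73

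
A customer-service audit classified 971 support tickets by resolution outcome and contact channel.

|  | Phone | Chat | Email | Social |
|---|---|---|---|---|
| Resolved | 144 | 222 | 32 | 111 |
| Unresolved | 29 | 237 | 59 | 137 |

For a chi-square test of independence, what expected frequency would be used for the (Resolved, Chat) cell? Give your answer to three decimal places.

Row total (Resolved) = 509; column total (Chat) = 459; grand total N = 971.
Expected count = (row total × column total) / N = 509 × 459 / 971 = 240.609.

240.609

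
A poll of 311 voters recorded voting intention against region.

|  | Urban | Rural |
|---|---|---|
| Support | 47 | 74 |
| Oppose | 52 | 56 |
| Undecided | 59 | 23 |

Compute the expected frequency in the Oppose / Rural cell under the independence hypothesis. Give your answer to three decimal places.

Row total (Oppose) = 108; column total (Rural) = 153; grand total N = 311.
Expected count = (row total × column total) / N = 108 × 153 / 311 = 53.132.

53.132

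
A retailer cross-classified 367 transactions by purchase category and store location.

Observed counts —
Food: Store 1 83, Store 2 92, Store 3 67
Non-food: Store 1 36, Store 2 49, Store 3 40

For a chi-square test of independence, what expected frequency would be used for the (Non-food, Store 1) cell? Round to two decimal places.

40.53

Row total (Non-food) = 125; column total (Store 1) = 119; grand total N = 367.
Expected count = (row total × column total) / N = 125 × 119 / 367 = 40.53.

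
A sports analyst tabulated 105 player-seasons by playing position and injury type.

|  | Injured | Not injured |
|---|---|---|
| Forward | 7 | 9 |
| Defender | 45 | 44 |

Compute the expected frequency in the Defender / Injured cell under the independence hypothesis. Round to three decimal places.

44.076

Row total (Defender) = 89; column total (Injured) = 52; grand total N = 105.
Expected count = (row total × column total) / N = 89 × 52 / 105 = 44.076.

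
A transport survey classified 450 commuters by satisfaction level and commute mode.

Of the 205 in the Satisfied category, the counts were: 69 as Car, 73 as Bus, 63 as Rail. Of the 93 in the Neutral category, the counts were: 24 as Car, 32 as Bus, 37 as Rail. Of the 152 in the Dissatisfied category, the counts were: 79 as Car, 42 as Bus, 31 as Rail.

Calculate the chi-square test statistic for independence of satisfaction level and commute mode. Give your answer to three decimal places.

Row totals: 205, 93, 152. Column totals: 172, 147, 131. Grand total N = 450.
Expected counts (row total × column total / N):
  Satisfied, Car: 205×172/450 = 78.3556
  Satisfied, Bus: 205×147/450 = 66.9667
  Satisfied, Rail: 205×131/450 = 59.6778
  Neutral, Car: 93×172/450 = 35.5467
  Neutral, Bus: 93×147/450 = 30.3800
  Neutral, Rail: 93×131/450 = 27.0733
  Dissatisfied, Car: 152×172/450 = 58.0978
  Dissatisfied, Bus: 152×147/450 = 49.6533
  Dissatisfied, Rail: 152×131/450 = 44.2489
Contributions (O − E)²/E:
  (69 − 78.3556)²/78.3556 = 1.1171
  (73 − 66.9667)²/66.9667 = 0.5436
  (63 − 59.6778)²/59.6778 = 0.1849
  (24 − 35.5467)²/35.5467 = 3.7507
  (32 − 30.3800)²/30.3800 = 0.0864
  (37 − 27.0733)²/27.0733 = 3.6397
  (79 − 58.0978)²/58.0978 = 7.5201
  (42 − 49.6533)²/49.6533 = 1.1796
  (31 − 44.2489)²/44.2489 = 3.9670
χ² = 1.1171 + 0.5436 + 0.1849 + 3.7507 + 0.0864 + 3.6397 + 7.5201 + 1.1796 + 3.9670 = 21.989

21.989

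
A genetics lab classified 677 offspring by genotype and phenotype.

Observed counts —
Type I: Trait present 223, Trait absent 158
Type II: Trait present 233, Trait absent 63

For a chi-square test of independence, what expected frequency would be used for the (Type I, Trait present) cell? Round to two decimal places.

256.63

Row total (Type I) = 381; column total (Trait present) = 456; grand total N = 677.
Expected count = (row total × column total) / N = 381 × 456 / 677 = 256.63.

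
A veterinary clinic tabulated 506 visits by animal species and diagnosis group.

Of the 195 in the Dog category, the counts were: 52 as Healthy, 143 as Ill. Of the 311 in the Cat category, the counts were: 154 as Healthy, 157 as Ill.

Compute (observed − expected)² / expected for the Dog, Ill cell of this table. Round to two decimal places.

Row total (Dog) = 195; column total (Ill) = 300; N = 506.
Expected count E = 195 × 300 / 506 = 115.613.
Contribution = (O − E)²/E = (143 − 115.613)² / 115.613 = 6.49.

6.49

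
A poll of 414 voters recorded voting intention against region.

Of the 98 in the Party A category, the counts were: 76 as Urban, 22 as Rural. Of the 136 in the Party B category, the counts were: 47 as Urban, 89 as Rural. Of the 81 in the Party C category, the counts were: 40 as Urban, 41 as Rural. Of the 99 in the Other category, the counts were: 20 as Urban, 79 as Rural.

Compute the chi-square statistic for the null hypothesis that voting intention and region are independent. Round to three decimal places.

Row totals: 98, 136, 81, 99. Column totals: 183, 231. Grand total N = 414.
Expected counts (row total × column total / N):
  Party A, Urban: 98×183/414 = 43.31884
  Party A, Rural: 98×231/414 = 54.68116
  Party B, Urban: 136×183/414 = 60.11594
  Party B, Rural: 136×231/414 = 75.88406
  Party C, Urban: 81×183/414 = 35.80435
  Party C, Rural: 81×231/414 = 45.19565
  Other, Urban: 99×183/414 = 43.76087
  Other, Rural: 99×231/414 = 55.23913
Contributions (O − E)²/E:
  (76 − 43.31884)²/43.31884 = 24.6557
  (22 − 54.68116)²/54.68116 = 19.5325
  (47 − 60.11594)²/60.11594 = 2.8616
  (89 − 75.88406)²/75.88406 = 2.2670
  (40 − 35.80435)²/35.80435 = 0.4917
  (41 − 45.19565)²/45.19565 = 0.3895
  (20 − 43.76087)²/43.76087 = 12.9015
  (79 − 55.23913)²/55.23913 = 10.2206
χ² = 24.6557 + 19.5325 + 2.8616 + 2.2670 + 0.4917 + 0.3895 + 12.9015 + 10.2206 = 73.320

73.320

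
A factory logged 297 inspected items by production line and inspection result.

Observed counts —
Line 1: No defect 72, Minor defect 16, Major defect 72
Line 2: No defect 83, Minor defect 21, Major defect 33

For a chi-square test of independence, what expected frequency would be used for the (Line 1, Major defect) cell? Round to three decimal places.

Row total (Line 1) = 160; column total (Major defect) = 105; grand total N = 297.
Expected count = (row total × column total) / N = 160 × 105 / 297 = 56.566.

56.566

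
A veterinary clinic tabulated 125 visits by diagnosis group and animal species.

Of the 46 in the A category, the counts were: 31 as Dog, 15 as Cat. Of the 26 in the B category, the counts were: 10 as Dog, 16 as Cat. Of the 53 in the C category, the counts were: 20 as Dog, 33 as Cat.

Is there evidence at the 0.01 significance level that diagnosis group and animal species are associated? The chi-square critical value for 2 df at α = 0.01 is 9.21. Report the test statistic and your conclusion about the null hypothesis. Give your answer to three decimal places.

Row totals: 46, 26, 53. Column totals: 61, 64. Grand total N = 125.
Expected counts (row total × column total / N):
  A, Dog: 46×61/125 = 22.4480
  A, Cat: 46×64/125 = 23.5520
  B, Dog: 26×61/125 = 12.6880
  B, Cat: 26×64/125 = 13.3120
  C, Dog: 53×61/125 = 25.8640
  C, Cat: 53×64/125 = 27.1360
Contributions (O − E)²/E:
  (31 − 22.4480)²/22.4480 = 3.2580
  (15 − 23.5520)²/23.5520 = 3.1053
  (10 − 12.6880)²/12.6880 = 0.5695
  (16 − 13.3120)²/13.3120 = 0.5428
  (20 − 25.8640)²/25.8640 = 1.3295
  (33 − 27.1360)²/27.1360 = 1.2672
χ² = 3.2580 + 3.1053 + 0.5695 + 0.5428 + 1.3295 + 1.2672 = 10.072
df = (3−1)(2−1) = 2. Since 10.072 > 9.21, reject the null hypothesis of independence at α = 0.01.

10.072; reject H₀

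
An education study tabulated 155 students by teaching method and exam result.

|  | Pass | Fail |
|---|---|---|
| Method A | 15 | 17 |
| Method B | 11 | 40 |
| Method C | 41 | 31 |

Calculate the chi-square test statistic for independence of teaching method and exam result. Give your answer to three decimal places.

15.442

Row totals: 32, 51, 72. Column totals: 67, 88. Grand total N = 155.
Expected counts (row total × column total / N):
  Method A, Pass: 32×67/155 = 13.8323
  Method A, Fail: 32×88/155 = 18.1677
  Method B, Pass: 51×67/155 = 22.0452
  Method B, Fail: 51×88/155 = 28.9548
  Method C, Pass: 72×67/155 = 31.1226
  Method C, Fail: 72×88/155 = 40.8774
Contributions (O − E)²/E:
  (15 − 13.8323)²/13.8323 = 0.0986
  (17 − 18.1677)²/18.1677 = 0.0751
  (11 − 22.0452)²/22.0452 = 5.5339
  (40 − 28.9548)²/28.9548 = 4.2133
  (41 − 31.1226)²/31.1226 = 3.1348
  (31 − 40.8774)²/40.8774 = 2.3867
χ² = 0.0986 + 0.0751 + 5.5339 + 4.2133 + 3.1348 + 2.3867 = 15.442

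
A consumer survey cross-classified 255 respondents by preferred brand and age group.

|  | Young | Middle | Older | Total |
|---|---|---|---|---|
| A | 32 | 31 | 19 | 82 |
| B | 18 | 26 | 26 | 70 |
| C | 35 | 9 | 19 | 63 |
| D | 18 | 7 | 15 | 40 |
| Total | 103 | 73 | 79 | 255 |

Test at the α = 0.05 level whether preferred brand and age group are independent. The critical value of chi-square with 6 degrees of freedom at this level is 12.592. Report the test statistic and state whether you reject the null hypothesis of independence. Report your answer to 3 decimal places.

21.045; reject H₀

Grand total N = 255.
Expected counts (row total × column total / N):
  A, Young: 82×103/255 = 33.1216
  A, Middle: 82×73/255 = 23.4745
  A, Older: 82×79/255 = 25.4039
  B, Young: 70×103/255 = 28.2745
  B, Middle: 70×73/255 = 20.0392
  B, Older: 70×79/255 = 21.6863
  C, Young: 63×103/255 = 25.4471
  C, Middle: 63×73/255 = 18.0353
  C, Older: 63×79/255 = 19.5176
  D, Young: 40×103/255 = 16.1569
  D, Middle: 40×73/255 = 11.4510
  D, Older: 40×79/255 = 12.3922
Contributions (O − E)²/E:
  (32 − 33.1216)²/33.1216 = 0.0380
  (31 − 23.4745)²/23.4745 = 2.4125
  (19 − 25.4039)²/25.4039 = 1.6143
  (18 − 28.2745)²/28.2745 = 3.7336
  (26 − 20.0392)²/20.0392 = 1.7731
  (26 − 21.6863)²/21.6863 = 0.8581
  (35 − 25.4471)²/25.4471 = 3.5862
  (9 − 18.0353)²/18.0353 = 4.5265
  (19 − 19.5176)²/19.5176 = 0.0137
  (18 − 16.1569)²/16.1569 = 0.2103
  (7 − 11.4510)²/11.4510 = 1.7301
  (15 − 12.3922)²/12.3922 = 0.5488
χ² = 0.0380 + 2.4125 + 1.6143 + 3.7336 + 1.7731 + 0.8581 + 3.5862 + 4.5265 + 0.0137 + 0.2103 + 1.7301 + 0.5488 = 21.045
df = (4−1)(3−1) = 6. Since 21.045 > 12.592, reject the null hypothesis of independence at α = 0.05.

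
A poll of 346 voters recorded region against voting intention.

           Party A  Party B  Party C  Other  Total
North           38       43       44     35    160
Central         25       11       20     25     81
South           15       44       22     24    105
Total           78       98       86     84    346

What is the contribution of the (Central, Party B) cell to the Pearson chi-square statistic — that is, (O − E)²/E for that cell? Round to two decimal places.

Row total (Central) = 81; column total (Party B) = 98; N = 346.
Expected count E = 81 × 98 / 346 = 22.942.
Contribution = (O − E)²/E = (11 − 22.942)² / 22.942 = 6.22.

6.22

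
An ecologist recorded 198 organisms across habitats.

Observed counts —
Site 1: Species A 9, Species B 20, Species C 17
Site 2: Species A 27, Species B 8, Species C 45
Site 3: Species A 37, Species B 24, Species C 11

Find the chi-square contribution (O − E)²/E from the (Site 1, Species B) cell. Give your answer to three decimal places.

5.191

Row total (Site 1) = 46; column total (Species B) = 52; N = 198.
Expected count E = 46 × 52 / 198 = 12.0808.
Contribution = (O − E)²/E = (20 − 12.0808)² / 12.0808 = 5.191.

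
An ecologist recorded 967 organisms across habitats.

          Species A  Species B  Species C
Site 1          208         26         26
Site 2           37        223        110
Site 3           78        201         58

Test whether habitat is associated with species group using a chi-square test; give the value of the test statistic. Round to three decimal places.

Row totals: 260, 370, 337. Column totals: 323, 450, 194. Grand total N = 967.
Expected counts (row total × column total / N):
  Site 1, Species A: 260×323/967 = 86.84592
  Site 1, Species B: 260×450/967 = 120.99276
  Site 1, Species C: 260×194/967 = 52.16132
  Site 2, Species A: 370×323/967 = 123.58842
  Site 2, Species B: 370×450/967 = 172.18201
  Site 2, Species C: 370×194/967 = 74.22958
  Site 3, Species A: 337×323/967 = 112.56567
  Site 3, Species B: 337×450/967 = 156.82523
  Site 3, Species C: 337×194/967 = 67.60910
Contributions (O − E)²/E:
  (208 − 86.84592)²/86.84592 = 169.0156
  (26 − 120.99276)²/120.99276 = 74.5799
  (26 − 52.16132)²/52.16132 = 13.1211
  (37 − 123.58842)²/123.58842 = 60.6655
  (223 − 172.18201)²/172.18201 = 14.9985
  (110 − 74.22958)²/74.22958 = 17.2374
  (78 − 112.56567)²/112.56567 = 10.6141
  (201 − 156.82523)²/156.82523 = 12.4432
  (58 − 67.60910)²/67.60910 = 1.3657
χ² = 169.0156 + 74.5799 + 13.1211 + 60.6655 + 14.9985 + 17.2374 + 10.6141 + 12.4432 + 1.3657 = 374.041

374.041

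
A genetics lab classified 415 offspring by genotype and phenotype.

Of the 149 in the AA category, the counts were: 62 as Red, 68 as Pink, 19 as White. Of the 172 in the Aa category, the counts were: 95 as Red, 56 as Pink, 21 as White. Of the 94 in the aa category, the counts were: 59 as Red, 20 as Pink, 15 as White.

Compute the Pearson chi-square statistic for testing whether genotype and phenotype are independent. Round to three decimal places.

Row totals: 149, 172, 94. Column totals: 216, 144, 55. Grand total N = 415.
Expected counts (row total × column total / N):
  AA, Red: 149×216/415 = 77.5518
  AA, Pink: 149×144/415 = 51.7012
  AA, White: 149×55/415 = 19.7470
  Aa, Red: 172×216/415 = 89.5229
  Aa, Pink: 172×144/415 = 59.6819
  Aa, White: 172×55/415 = 22.7952
  aa, Red: 94×216/415 = 48.9253
  aa, Pink: 94×144/415 = 32.6169
  aa, White: 94×55/415 = 12.4578
Contributions (O − E)²/E:
  (62 − 77.5518)²/77.5518 = 3.1187
  (68 − 51.7012)²/51.7012 = 5.1382
  (19 − 19.7470)²/19.7470 = 0.0283
  (95 − 89.5229)²/89.5229 = 0.3351
  (56 − 59.6819)²/59.6819 = 0.2271
  (21 − 22.7952)²/22.7952 = 0.1414
  (59 − 48.9253)²/48.9253 = 2.0746
  (20 − 32.6169)²/32.6169 = 4.8805
  (15 − 12.4578)²/12.4578 = 0.5188
χ² = 3.1187 + 5.1382 + 0.0283 + 0.3351 + 0.2271 + 0.1414 + 2.0746 + 4.8805 + 0.5188 = 16.463

16.463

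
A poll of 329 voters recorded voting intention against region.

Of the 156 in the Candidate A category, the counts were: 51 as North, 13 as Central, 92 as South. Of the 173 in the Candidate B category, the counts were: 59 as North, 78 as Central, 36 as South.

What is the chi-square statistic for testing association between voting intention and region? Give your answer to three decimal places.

70.821

Row totals: 156, 173. Column totals: 110, 91, 128. Grand total N = 329.
Expected counts (row total × column total / N):
  Candidate A, North: 156×110/329 = 52.1581
  Candidate A, Central: 156×91/329 = 43.1489
  Candidate A, South: 156×128/329 = 60.6930
  Candidate B, North: 173×110/329 = 57.8419
  Candidate B, Central: 173×91/329 = 47.8511
  Candidate B, South: 173×128/329 = 67.3070
Contributions (O − E)²/E:
  (51 − 52.1581)²/52.1581 = 0.0257
  (13 − 43.1489)²/43.1489 = 21.0656
  (92 − 60.6930)²/60.6930 = 16.1490
  (59 − 57.8419)²/57.8419 = 0.0232
  (78 − 47.8511)²/47.8511 = 18.9955
  (36 − 67.3070)²/67.3070 = 14.5621
χ² = 0.0257 + 21.0656 + 16.1490 + 0.0232 + 18.9955 + 14.5621 = 70.821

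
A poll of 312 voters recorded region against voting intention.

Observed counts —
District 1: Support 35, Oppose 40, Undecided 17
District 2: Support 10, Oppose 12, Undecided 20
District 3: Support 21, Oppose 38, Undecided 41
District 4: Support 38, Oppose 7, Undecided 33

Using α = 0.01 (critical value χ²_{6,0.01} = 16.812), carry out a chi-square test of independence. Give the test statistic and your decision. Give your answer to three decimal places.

41.383; reject H₀

Row totals: 92, 42, 100, 78. Column totals: 104, 97, 111. Grand total N = 312.
Expected counts (row total × column total / N):
  District 1, Support: 92×104/312 = 30.6667
  District 1, Oppose: 92×97/312 = 28.6026
  District 1, Undecided: 92×111/312 = 32.7308
  District 2, Support: 42×104/312 = 14.0000
  District 2, Oppose: 42×97/312 = 13.0577
  District 2, Undecided: 42×111/312 = 14.9423
  District 3, Support: 100×104/312 = 33.3333
  District 3, Oppose: 100×97/312 = 31.0897
  District 3, Undecided: 100×111/312 = 35.5769
  District 4, Support: 78×104/312 = 26.0000
  District 4, Oppose: 78×97/312 = 24.2500
  District 4, Undecided: 78×111/312 = 27.7500
Contributions (O − E)²/E:
  (35 − 30.6667)²/30.6667 = 0.6123
  (40 − 28.6026)²/28.6026 = 4.5416
  (17 − 32.7308)²/32.7308 = 7.5604
  (10 − 14.0000)²/14.0000 = 1.1429
  (12 − 13.0577)²/13.0577 = 0.0857
  (20 − 14.9423)²/14.9423 = 1.7119
  (21 − 33.3333)²/33.3333 = 4.5633
  (38 − 31.0897)²/31.0897 = 1.5360
  (41 − 35.5769)²/35.5769 = 0.8267
  (38 − 26.0000)²/26.0000 = 5.5385
  (7 − 24.2500)²/24.2500 = 12.2706
  (33 − 27.7500)²/27.7500 = 0.9932
χ² = 0.6123 + 4.5416 + 7.5604 + 1.1429 + 0.0857 + 1.7119 + 4.5633 + 1.5360 + 0.8267 + 5.5385 + 12.2706 + 0.9932 = 41.383
df = (4−1)(3−1) = 6. Since 41.383 > 16.812, reject the null hypothesis of independence at α = 0.01.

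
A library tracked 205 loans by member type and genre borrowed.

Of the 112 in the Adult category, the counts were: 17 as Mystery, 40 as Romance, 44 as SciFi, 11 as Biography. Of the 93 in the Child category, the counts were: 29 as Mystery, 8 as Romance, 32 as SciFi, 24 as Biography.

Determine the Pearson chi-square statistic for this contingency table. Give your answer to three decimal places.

29.681

Row totals: 112, 93. Column totals: 46, 48, 76, 35. Grand total N = 205.
Expected counts (row total × column total / N):
  Adult, Mystery: 112×46/205 = 25.1317
  Adult, Romance: 112×48/205 = 26.2244
  Adult, SciFi: 112×76/205 = 41.5220
  Adult, Biography: 112×35/205 = 19.1220
  Child, Mystery: 93×46/205 = 20.8683
  Child, Romance: 93×48/205 = 21.7756
  Child, SciFi: 93×76/205 = 34.4780
  Child, Biography: 93×35/205 = 15.8780
Contributions (O − E)²/E:
  (17 − 25.1317)²/25.1317 = 2.6311
  (40 − 26.2244)²/26.2244 = 7.2363
  (44 − 41.5220)²/41.5220 = 0.1479
  (11 − 19.1220)²/19.1220 = 3.4498
  (29 − 20.8683)²/20.8683 = 3.1687
  (8 − 21.7756)²/21.7756 = 8.7147
  (32 − 34.4780)²/34.4780 = 0.1781
  (24 − 15.8780)²/15.8780 = 4.1546
χ² = 2.6311 + 7.2363 + 0.1479 + 3.4498 + 3.1687 + 8.7147 + 0.1781 + 4.1546 = 29.681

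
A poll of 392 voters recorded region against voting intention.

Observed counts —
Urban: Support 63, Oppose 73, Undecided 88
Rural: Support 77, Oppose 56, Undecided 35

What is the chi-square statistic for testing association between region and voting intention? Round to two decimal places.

Row totals: 224, 168. Column totals: 140, 129, 123. Grand total N = 392.
Expected counts (row total × column total / N):
  Urban, Support: 224×140/392 = 80.000
  Urban, Oppose: 224×129/392 = 73.714
  Urban, Undecided: 224×123/392 = 70.286
  Rural, Support: 168×140/392 = 60.000
  Rural, Oppose: 168×129/392 = 55.286
  Rural, Undecided: 168×123/392 = 52.714
Contributions (O − E)²/E:
  (63 − 80.000)²/80.000 = 3.6125
  (73 − 73.714)²/73.714 = 0.0069
  (88 − 70.286)²/70.286 = 4.4644
  (77 − 60.000)²/60.000 = 4.8167
  (56 − 55.286)²/55.286 = 0.0092
  (35 − 52.714)²/52.714 = 5.9526
χ² = 3.6125 + 0.0069 + 4.4644 + 4.8167 + 0.0092 + 5.9526 = 18.86

18.86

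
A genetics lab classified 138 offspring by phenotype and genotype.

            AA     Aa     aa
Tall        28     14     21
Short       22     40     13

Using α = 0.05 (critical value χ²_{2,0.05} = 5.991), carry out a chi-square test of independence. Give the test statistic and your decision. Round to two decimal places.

Row totals: 63, 75. Column totals: 50, 54, 34. Grand total N = 138.
Expected counts (row total × column total / N):
  Tall, AA: 63×50/138 = 22.826
  Tall, Aa: 63×54/138 = 24.652
  Tall, aa: 63×34/138 = 15.522
  Short, AA: 75×50/138 = 27.174
  Short, Aa: 75×54/138 = 29.348
  Short, aa: 75×34/138 = 18.478
Contributions (O − E)²/E:
  (28 − 22.826)²/22.826 = 1.1728
  (14 − 24.652)²/24.652 = 4.6027
  (21 − 15.522)²/15.522 = 1.9333
  (22 − 27.174)²/27.174 = 0.9851
  (40 − 29.348)²/29.348 = 3.8662
  (13 − 18.478)²/18.478 = 1.6240
χ² = 1.1728 + 4.6027 + 1.9333 + 0.9851 + 3.8662 + 1.6240 = 14.18
df = (2−1)(3−1) = 2. Since 14.18 > 5.991, reject the null hypothesis of independence at α = 0.05.

14.18; reject H₀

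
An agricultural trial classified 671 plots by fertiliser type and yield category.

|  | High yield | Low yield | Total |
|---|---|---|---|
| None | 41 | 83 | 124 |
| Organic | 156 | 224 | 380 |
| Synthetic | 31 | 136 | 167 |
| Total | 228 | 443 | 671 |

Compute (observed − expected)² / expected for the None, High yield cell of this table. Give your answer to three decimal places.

Row total (None) = 124; column total (High yield) = 228; N = 671.
Expected count E = 124 × 228 / 671 = 42.1341.
Contribution = (O − E)²/E = (41 − 42.1341)² / 42.1341 = 0.031.

0.031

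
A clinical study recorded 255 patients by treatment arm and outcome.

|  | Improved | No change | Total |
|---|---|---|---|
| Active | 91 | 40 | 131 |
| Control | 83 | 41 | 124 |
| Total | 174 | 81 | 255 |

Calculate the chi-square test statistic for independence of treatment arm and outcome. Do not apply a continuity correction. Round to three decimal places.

Grand total N = 255.
Expected counts (row total × column total / N):
  Active, Improved: 131×174/255 = 89.3882
  Active, No change: 131×81/255 = 41.6118
  Control, Improved: 124×174/255 = 84.6118
  Control, No change: 124×81/255 = 39.3882
Contributions (O − E)²/E:
  (91 − 89.3882)²/89.3882 = 0.0291
  (40 − 41.6118)²/41.6118 = 0.0624
  (83 − 84.6118)²/84.6118 = 0.0307
  (41 − 39.3882)²/39.3882 = 0.0660
χ² = 0.0291 + 0.0624 + 0.0307 + 0.0660 = 0.188

0.188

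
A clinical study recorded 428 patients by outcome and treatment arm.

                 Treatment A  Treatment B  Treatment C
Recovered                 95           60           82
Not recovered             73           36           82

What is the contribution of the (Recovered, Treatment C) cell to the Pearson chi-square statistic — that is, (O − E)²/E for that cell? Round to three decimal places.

Row total (Recovered) = 237; column total (Treatment C) = 164; N = 428.
Expected count E = 237 × 164 / 428 = 90.8131.
Contribution = (O − E)²/E = (82 − 90.8131)² / 90.8131 = 0.855.

0.855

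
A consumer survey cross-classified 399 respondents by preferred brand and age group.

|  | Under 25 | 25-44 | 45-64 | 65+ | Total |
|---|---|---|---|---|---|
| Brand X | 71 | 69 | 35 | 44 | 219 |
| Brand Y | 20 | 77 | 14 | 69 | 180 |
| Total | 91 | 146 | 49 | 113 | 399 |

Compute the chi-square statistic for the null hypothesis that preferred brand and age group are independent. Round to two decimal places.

Grand total N = 399.
Expected counts (row total × column total / N):
  Brand X, Under 25: 219×91/399 = 49.947
  Brand X, 25-44: 219×146/399 = 80.135
  Brand X, 45-64: 219×49/399 = 26.895
  Brand X, 65+: 219×113/399 = 62.023
  Brand Y, Under 25: 180×91/399 = 41.053
  Brand Y, 25-44: 180×146/399 = 65.865
  Brand Y, 45-64: 180×49/399 = 22.105
  Brand Y, 65+: 180×113/399 = 50.977
Contributions (O − E)²/E:
  (71 − 49.947)²/49.947 = 8.8740
  (69 − 80.135)²/80.135 = 1.5472
  (35 − 26.895)²/26.895 = 2.4425
  (44 − 62.023)²/62.023 = 5.2372
  (20 − 41.053)²/41.053 = 10.7965
  (77 − 65.865)²/65.865 = 1.8825
  (14 − 22.105)²/22.105 = 2.9718
  (69 − 50.977)²/50.977 = 6.3721
χ² = 8.8740 + 1.5472 + 2.4425 + 5.2372 + 10.7965 + 1.8825 + 2.9718 + 6.3721 = 40.12

40.12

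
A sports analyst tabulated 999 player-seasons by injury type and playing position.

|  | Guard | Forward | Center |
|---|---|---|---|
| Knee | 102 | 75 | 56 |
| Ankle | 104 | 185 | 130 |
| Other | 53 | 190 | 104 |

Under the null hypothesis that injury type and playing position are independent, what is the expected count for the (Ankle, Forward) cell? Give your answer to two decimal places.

Row total (Ankle) = 419; column total (Forward) = 450; grand total N = 999.
Expected count = (row total × column total) / N = 419 × 450 / 999 = 188.74.

188.74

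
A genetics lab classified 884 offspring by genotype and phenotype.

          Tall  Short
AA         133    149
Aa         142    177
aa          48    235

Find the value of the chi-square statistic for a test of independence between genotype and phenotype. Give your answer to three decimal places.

Row totals: 282, 319, 283. Column totals: 323, 561. Grand total N = 884.
Expected counts (row total × column total / N):
  AA, Tall: 282×323/884 = 103.0385
  AA, Short: 282×561/884 = 178.9615
  Aa, Tall: 319×323/884 = 116.5577
  Aa, Short: 319×561/884 = 202.4423
  aa, Tall: 283×323/884 = 103.4038
  aa, Short: 283×561/884 = 179.5962
Contributions (O − E)²/E:
  (133 − 103.0385)²/103.0385 = 8.7122
  (149 − 178.9615)²/178.9615 = 5.0161
  (142 − 116.5577)²/116.5577 = 5.5536
  (177 − 202.4423)²/202.4423 = 3.1975
  (48 − 103.4038)²/103.4038 = 29.6854
  (235 − 179.5962)²/179.5962 = 17.0916
χ² = 8.7122 + 5.0161 + 5.5536 + 3.1975 + 29.6854 + 17.0916 = 69.256

69.256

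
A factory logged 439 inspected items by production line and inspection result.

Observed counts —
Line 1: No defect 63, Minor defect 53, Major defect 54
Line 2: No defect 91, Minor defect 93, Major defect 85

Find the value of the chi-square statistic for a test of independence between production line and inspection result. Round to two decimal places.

Row totals: 170, 269. Column totals: 154, 146, 139. Grand total N = 439.
Expected counts (row total × column total / N):
  Line 1, No defect: 170×154/439 = 59.636
  Line 1, Minor defect: 170×146/439 = 56.538
  Line 1, Major defect: 170×139/439 = 53.827
  Line 2, No defect: 269×154/439 = 94.364
  Line 2, Minor defect: 269×146/439 = 89.462
  Line 2, Major defect: 269×139/439 = 85.173
Contributions (O − E)²/E:
  (63 − 59.636)²/59.636 = 0.1898
  (53 − 56.538)²/56.538 = 0.2214
  (54 − 53.827)²/53.827 = 0.0006
  (91 − 94.364)²/94.364 = 0.1199
  (93 − 89.462)²/89.462 = 0.1399
  (85 − 85.173)²/85.173 = 0.0004
χ² = 0.1898 + 0.2214 + 0.0006 + 0.1199 + 0.1399 + 0.0004 = 0.67

0.67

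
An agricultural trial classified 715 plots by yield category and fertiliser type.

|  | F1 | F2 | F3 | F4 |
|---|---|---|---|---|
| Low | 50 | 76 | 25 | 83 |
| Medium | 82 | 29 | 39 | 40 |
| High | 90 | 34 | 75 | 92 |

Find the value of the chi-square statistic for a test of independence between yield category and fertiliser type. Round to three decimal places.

70.197

Row totals: 234, 190, 291. Column totals: 222, 139, 139, 215. Grand total N = 715.
Expected counts (row total × column total / N):
  Low, F1: 234×222/715 = 72.6545
  Low, F2: 234×139/715 = 45.4909
  Low, F3: 234×139/715 = 45.4909
  Low, F4: 234×215/715 = 70.3636
  Medium, F1: 190×222/715 = 58.9930
  Medium, F2: 190×139/715 = 36.9371
  Medium, F3: 190×139/715 = 36.9371
  Medium, F4: 190×215/715 = 57.1329
  High, F1: 291×222/715 = 90.3524
  High, F2: 291×139/715 = 56.5720
  High, F3: 291×139/715 = 56.5720
  High, F4: 291×215/715 = 87.5035
Contributions (O − E)²/E:
  (50 − 72.6545)²/72.6545 = 7.0639
  (76 − 45.4909)²/45.4909 = 20.4613
  (25 − 45.4909)²/45.4909 = 9.2299
  (83 − 70.3636)²/70.3636 = 2.2693
  (82 − 58.9930)²/58.9930 = 8.9726
  (29 − 36.9371)²/36.9371 = 1.7055
  (39 − 36.9371)²/36.9371 = 0.1152
  (40 − 57.1329)²/57.1329 = 5.1378
  (90 − 90.3524)²/90.3524 = 0.0014
  (34 − 56.5720)²/56.5720 = 9.0061
  (75 − 56.5720)²/56.5720 = 6.0028
  (92 − 87.5035)²/87.5035 = 0.2311
χ² = 7.0639 + 20.4613 + 9.2299 + 2.2693 + 8.9726 + 1.7055 + 0.1152 + 5.1378 + 0.0014 + 9.0061 + 6.0028 + 0.2311 = 70.197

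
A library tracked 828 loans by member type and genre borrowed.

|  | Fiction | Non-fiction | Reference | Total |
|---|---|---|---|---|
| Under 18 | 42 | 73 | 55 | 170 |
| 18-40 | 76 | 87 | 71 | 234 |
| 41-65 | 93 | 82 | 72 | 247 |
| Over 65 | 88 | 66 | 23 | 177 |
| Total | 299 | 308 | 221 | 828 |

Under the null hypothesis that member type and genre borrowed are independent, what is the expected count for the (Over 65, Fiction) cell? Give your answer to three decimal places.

Row total (Over 65) = 177; column total (Fiction) = 299; grand total N = 828.
Expected count = (row total × column total) / N = 177 × 299 / 828 = 63.917.

63.917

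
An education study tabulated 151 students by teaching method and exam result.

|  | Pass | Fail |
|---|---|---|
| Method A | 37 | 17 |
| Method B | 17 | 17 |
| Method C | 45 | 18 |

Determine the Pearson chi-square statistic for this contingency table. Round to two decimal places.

4.82

Row totals: 54, 34, 63. Column totals: 99, 52. Grand total N = 151.
Expected counts (row total × column total / N):
  Method A, Pass: 54×99/151 = 35.404
  Method A, Fail: 54×52/151 = 18.596
  Method B, Pass: 34×99/151 = 22.291
  Method B, Fail: 34×52/151 = 11.709
  Method C, Pass: 63×99/151 = 41.305
  Method C, Fail: 63×52/151 = 21.695
Contributions (O − E)²/E:
  (37 − 35.404)²/35.404 = 0.0719
  (17 − 18.596)²/18.596 = 0.1370
  (17 − 22.291)²/22.291 = 1.2559
  (17 − 11.709)²/11.709 = 2.3909
  (45 − 41.305)²/41.305 = 0.3305
  (18 − 21.695)²/21.695 = 0.6293
χ² = 0.0719 + 0.1370 + 1.2559 + 2.3909 + 0.3305 + 0.6293 = 4.82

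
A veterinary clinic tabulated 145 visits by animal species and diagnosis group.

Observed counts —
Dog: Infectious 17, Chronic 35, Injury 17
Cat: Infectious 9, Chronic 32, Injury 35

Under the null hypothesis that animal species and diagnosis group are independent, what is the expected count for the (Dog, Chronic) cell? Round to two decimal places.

31.88

Row total (Dog) = 69; column total (Chronic) = 67; grand total N = 145.
Expected count = (row total × column total) / N = 69 × 67 / 145 = 31.88.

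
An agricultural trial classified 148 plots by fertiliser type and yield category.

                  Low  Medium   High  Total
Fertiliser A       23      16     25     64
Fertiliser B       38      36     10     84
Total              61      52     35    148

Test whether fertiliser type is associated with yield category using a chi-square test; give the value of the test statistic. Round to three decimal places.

15.388

Grand total N = 148.
Expected counts (row total × column total / N):
  Fertiliser A, Low: 64×61/148 = 26.3784
  Fertiliser A, Medium: 64×52/148 = 22.4865
  Fertiliser A, High: 64×35/148 = 15.1351
  Fertiliser B, Low: 84×61/148 = 34.6216
  Fertiliser B, Medium: 84×52/148 = 29.5135
  Fertiliser B, High: 84×35/148 = 19.8649
Contributions (O − E)²/E:
  (23 − 26.3784)²/26.3784 = 0.4327
  (16 − 22.4865)²/22.4865 = 1.8711
  (25 − 15.1351)²/15.1351 = 6.4298
  (38 − 34.6216)²/34.6216 = 0.3297
  (36 − 29.5135)²/29.5135 = 1.4256
  (10 − 19.8649)²/19.8649 = 4.8989
χ² = 0.4327 + 1.8711 + 6.4298 + 0.3297 + 1.4256 + 4.8989 = 15.388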